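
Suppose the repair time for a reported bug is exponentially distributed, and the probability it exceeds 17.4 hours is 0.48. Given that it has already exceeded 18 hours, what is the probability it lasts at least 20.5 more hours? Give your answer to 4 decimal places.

0.4212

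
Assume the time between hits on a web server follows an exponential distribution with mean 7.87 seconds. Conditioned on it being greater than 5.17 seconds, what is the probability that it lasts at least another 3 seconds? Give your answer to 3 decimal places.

0.683

The rate is λ = 1/7.87 = 0.127065 per second.
P(X > s+t | X > s) = e^(−λ(s+t))/e^(−λs) = e^(−λt), independent of s = 5.17.
P(X > 3) = e^(−0.38119) ≈ 0.683.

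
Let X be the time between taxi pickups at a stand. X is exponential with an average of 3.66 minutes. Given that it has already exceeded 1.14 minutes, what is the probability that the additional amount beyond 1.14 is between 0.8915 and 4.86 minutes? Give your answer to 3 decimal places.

0.519

The rate is λ = 1/3.66 = 0.273224 per minute.
Memoryless: the residual past 1.14 is again Exp(λ).
P(0.8915 < residual < 4.86) = e^(−λ·0.8915) − e^(−λ·4.86) = 0.78382 − 0.26504 ≈ 0.519.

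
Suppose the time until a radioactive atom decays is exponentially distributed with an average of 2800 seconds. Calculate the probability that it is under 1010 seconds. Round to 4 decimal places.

The rate is λ = 1/2800 = 0.000357143 per second.
P(X ≤ 1010) = 1 − e^(−λ·1010) = 1 − e^(−0.36071) ≈ 0.3028.

0.3028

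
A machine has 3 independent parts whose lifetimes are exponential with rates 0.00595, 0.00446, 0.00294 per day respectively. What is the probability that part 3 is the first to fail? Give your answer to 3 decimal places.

0.220

The time to first failure is exponential with rate Σλ = 0.00595 + 0.00446 + 0.00294 = 0.01335.
P(part 3 first) = λ_3/Σλ = 0.00294/0.01335 ≈ 0.220.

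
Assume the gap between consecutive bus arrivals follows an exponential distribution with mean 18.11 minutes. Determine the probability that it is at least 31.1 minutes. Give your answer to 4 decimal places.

0.1796

The rate is λ = 1/18.11 = 0.0552181 per minute.
P(X > 31.1) = e^(−λ·31.1) = e^(−1.7173) ≈ 0.1796.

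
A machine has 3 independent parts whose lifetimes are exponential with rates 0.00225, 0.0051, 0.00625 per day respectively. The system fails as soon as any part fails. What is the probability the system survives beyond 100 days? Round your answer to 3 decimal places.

0.257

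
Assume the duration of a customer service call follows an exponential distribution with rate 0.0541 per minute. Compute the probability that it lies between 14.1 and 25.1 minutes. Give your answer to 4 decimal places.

0.2092

P(14.1 < X < 25.1) = e^(−λ·14.1) − e^(−λ·25.1) = 0.46635 − 0.25720 ≈ 0.2092.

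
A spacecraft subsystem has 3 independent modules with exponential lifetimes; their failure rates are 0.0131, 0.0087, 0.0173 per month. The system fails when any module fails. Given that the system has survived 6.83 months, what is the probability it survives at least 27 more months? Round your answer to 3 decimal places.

Time to first failure ~ Exp(Σλ) with Σλ = 0.0391.
By memorylessness, P(T > 6.83+27 | T > 6.83) = P(T > 27) = e^(−0.0391·27) ≈ 0.348.

0.348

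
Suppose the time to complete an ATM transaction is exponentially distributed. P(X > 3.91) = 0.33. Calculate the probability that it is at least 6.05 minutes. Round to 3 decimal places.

0.180

e^(−λ·3.91) = 0.33 ⇒ λ = −ln(0.33)/3.91 = 0.283545.
P(X > 6.05) = e^(−0.283545·6.05) = e^(−1.7154) ≈ 0.180.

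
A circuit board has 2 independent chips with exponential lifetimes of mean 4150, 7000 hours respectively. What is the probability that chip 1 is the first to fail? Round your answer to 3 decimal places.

0.628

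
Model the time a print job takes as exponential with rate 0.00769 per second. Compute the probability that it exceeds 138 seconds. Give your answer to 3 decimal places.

P(X > 138) = e^(−λ·138) = e^(−1.0612) ≈ 0.346.

0.346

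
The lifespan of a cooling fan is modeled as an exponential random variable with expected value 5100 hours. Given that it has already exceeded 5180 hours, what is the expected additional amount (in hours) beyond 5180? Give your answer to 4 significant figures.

The rate is λ = 1/5100 = 0.000196078 per hour.
By memorylessness, the remaining amount past any threshold is again Exp(λ) with mean 1/λ = 5100 hours.

5100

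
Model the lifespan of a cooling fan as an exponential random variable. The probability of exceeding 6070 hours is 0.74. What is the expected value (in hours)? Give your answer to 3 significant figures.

e^(−λ·6070) = 0.74 ⇒ λ = −ln(0.74)/6070 = 0.0000496055.
Mean = 1/λ = 20159.1 hours.

20200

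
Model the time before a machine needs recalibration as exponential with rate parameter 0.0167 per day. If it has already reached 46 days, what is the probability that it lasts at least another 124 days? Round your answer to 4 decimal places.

By the memoryless property, P(X > 46+124 | X > 46) = P(X > 124).
P(X > 124) = e^(−2.0708) ≈ 0.1261.

0.1261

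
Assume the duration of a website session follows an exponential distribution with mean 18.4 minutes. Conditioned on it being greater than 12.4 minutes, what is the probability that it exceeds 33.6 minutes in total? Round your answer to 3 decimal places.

0.316

The rate is λ = 1/18.4 = 0.0543478 per minute.
P(X > s+t | X > s) = e^(−λ(s+t))/e^(−λs) = e^(−λt), independent of s = 12.4.
P(X > 21.2) = e^(−1.1522) ≈ 0.316.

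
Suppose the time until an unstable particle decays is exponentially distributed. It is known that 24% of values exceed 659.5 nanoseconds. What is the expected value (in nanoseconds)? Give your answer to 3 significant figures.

462

e^(−λ·659.5) = 0.24 ⇒ λ = −ln(0.24)/659.5 = 0.00216394.
Mean = 1/λ = 462.121 nanoseconds.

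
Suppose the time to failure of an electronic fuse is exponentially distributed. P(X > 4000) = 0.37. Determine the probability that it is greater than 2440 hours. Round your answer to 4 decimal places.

e^(−λ·4000) = 0.37 ⇒ λ = −ln(0.37)/4000 = 0.000248563.
P(X > 2440) = e^(−0.000248563·2440) = e^(−0.60649) ≈ 0.5453.

0.5453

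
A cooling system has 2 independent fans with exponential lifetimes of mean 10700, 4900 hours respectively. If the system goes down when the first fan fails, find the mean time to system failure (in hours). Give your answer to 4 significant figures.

The first failure time is exponential with rate Σλ_i = 1/10700 + 1/4900 = 0.00029754 per hour.
E[min] = 1/Σλ = 1/0.00029754 = 3360.9 hours.

3361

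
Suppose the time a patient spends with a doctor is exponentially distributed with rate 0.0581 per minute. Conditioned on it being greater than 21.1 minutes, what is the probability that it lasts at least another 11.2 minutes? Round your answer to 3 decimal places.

0.522

The exponential is memoryless, so the remaining time is again Exp(λ): the condition X > 21.1 is irrelevant.
P(X > 11.2) = e^(−0.65072) ≈ 0.522.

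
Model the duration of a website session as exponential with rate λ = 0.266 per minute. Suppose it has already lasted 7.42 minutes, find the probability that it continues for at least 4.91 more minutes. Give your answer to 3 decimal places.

0.271

By the memoryless property, P(X > 7.42+4.91 | X > 7.42) = P(X > 4.91).
P(X > 4.91) = e^(−1.3061) ≈ 0.271.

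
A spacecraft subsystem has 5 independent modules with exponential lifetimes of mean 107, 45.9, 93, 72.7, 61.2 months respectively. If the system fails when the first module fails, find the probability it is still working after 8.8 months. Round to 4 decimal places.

0.5308

The first failure time is exponential with rate Σλ_i = 1/107 + 1/45.9 + 1/93 + 1/72.7 + 1/61.2 = 0.07198 per month.
P(min > 8.8) = e^(−0.07198·8.8) = e^(−0.63342) ≈ 0.5308.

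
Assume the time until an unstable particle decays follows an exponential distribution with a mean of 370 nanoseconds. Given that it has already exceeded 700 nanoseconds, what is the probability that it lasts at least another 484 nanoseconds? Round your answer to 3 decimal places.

0.270

The rate is λ = 1/370 = 0.0027027 per nanosecond.
The exponential is memoryless, so the remaining time is again Exp(λ): the condition X > 700 is irrelevant.
P(X > 484) = e^(−1.3081) ≈ 0.270.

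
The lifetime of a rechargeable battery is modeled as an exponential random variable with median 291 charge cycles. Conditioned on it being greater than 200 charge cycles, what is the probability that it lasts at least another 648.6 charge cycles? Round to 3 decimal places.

For an exponential, median = ln(2)/λ, so λ = ln 2 / 291 = 0.00238195 per charge cycle.
The exponential is memoryless, so the remaining time is again Exp(λ): the condition X > 200 is irrelevant.
P(X > 648.6) = e^(−1.5449) ≈ 0.213.

0.213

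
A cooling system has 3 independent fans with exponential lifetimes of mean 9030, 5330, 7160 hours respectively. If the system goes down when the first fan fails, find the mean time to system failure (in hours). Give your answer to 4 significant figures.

The first failure time is exponential with rate Σλ_i = 1/9030 + 1/5330 + 1/7160 = 0.000438024 per hour.
E[min] = 1/Σλ = 1/0.000438024 = 2282.98 hours.

2283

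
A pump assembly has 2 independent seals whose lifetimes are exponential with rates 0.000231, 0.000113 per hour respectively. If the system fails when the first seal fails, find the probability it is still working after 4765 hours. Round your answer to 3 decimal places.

The time to first failure is exponential with rate Σλ = 0.000231 + 0.000113 = 0.000344.
P(min > 4765) = e^(−0.000344·4765) = e^(−1.6392) ≈ 0.194.

0.194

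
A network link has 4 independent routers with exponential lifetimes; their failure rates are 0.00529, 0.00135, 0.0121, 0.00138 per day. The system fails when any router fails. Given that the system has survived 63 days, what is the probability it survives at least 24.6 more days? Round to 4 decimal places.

0.6096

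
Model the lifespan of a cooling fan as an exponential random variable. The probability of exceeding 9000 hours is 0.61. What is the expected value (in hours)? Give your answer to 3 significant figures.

18200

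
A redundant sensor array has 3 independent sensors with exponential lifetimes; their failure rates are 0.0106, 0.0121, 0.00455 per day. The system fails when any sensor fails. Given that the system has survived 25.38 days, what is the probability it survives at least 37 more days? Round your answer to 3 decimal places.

0.365

Time to first failure ~ Exp(Σλ) with Σλ = 0.02725.
By memorylessness, P(T > 25.38+37 | T > 25.38) = P(T > 37) = e^(−0.02725·37) ≈ 0.365.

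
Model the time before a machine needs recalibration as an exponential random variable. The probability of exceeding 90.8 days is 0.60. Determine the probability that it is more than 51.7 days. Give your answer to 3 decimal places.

e^(−λ·90.8) = 0.60 ⇒ λ = −ln(0.60)/90.8 = 0.00562583.
P(X > 51.7) = e^(−0.00562583·51.7) = e^(−0.29086) ≈ 0.748.

0.748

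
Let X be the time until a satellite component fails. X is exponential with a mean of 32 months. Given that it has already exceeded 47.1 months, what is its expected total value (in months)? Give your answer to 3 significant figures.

The rate is λ = 1/32 = 0.03125 per month.
By memorylessness, E[X | X > 47.1] = 47.1 + 1/λ = 47.1 + 32 = 79.1 months.

79.1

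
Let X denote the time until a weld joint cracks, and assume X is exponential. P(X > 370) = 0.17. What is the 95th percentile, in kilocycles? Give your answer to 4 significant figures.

625.5

e^(−λ·370) = 0.17 ⇒ λ = −ln(0.17)/370 = 0.00478907.
95th percentile: 1 − e^(−λt) = 0.95, t = −ln(0.05)/λ = 625.535 kilocycles.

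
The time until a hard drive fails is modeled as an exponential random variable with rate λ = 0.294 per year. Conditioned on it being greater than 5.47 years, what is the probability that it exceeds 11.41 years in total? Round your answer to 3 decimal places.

P(X > s+t | X > s) = e^(−λ(s+t))/e^(−λs) = e^(−λt), independent of s = 5.47.
P(X > 5.94) = e^(−1.7464) ≈ 0.174.

0.174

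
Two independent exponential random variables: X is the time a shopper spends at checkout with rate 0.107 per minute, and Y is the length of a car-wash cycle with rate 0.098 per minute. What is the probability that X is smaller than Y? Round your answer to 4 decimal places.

λ_1 = 0.107, λ_2 = 0.098.
For independent exponentials, P(X < Y) = λ_1/(λ_1+λ_2) = 0.107/0.205 ≈ 0.5220.

0.5220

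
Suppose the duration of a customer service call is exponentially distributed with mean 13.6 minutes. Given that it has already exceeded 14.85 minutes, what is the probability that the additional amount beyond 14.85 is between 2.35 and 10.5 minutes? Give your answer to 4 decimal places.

The rate is λ = 1/13.6 = 0.0735294 per minute.
Memoryless: the residual past 14.85 is again Exp(λ).
P(2.35 < residual < 10.5) = e^(−λ·2.35) − e^(−λ·10.5) = 0.84131 − 0.46206 ≈ 0.3793.

0.3793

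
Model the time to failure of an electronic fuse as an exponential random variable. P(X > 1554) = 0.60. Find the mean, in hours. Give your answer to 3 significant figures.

e^(−λ·1554) = 0.60 ⇒ λ = −ln(0.60)/1554 = 0.000328717.
Mean = 1/λ = 3042.13 hours.

3040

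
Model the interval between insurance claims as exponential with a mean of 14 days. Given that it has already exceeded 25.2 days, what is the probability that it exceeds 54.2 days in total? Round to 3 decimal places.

0.126

The rate is λ = 1/14 = 0.0714286 per day.
The exponential is memoryless, so the remaining time is again Exp(λ): the condition X > 25.2 is irrelevant.
P(X > 29) = e^(−2.0714) ≈ 0.126.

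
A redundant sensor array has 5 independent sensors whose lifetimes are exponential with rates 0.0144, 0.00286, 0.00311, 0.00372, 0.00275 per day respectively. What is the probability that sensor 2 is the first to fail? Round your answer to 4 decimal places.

0.1066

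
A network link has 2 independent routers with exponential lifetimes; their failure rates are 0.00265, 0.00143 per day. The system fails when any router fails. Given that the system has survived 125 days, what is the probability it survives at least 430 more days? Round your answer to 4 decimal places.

Time to first failure ~ Exp(Σλ) with Σλ = 0.00408.
By memorylessness, P(T > 125+430 | T > 125) = P(T > 430) = e^(−0.00408·430) ≈ 0.1730.

0.1730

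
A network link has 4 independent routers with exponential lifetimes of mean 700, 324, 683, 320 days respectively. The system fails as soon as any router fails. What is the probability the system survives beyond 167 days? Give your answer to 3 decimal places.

0.219

The first failure time is exponential with rate Σλ_i = 1/700 + 1/324 + 1/683 + 1/320 = 0.00910412 per day.
P(min > 167) = e^(−0.00910412·167) = e^(−1.5204) ≈ 0.219.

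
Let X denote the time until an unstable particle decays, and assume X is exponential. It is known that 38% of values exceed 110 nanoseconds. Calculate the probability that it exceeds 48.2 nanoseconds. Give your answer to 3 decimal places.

0.654

e^(−λ·110) = 0.38 ⇒ λ = −ln(0.38)/110 = 0.00879622.
P(X > 48.2) = e^(−0.00879622·48.2) = e^(−0.42398) ≈ 0.654.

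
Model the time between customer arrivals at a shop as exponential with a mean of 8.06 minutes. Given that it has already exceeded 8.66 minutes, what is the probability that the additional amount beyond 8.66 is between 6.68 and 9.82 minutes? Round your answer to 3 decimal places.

0.141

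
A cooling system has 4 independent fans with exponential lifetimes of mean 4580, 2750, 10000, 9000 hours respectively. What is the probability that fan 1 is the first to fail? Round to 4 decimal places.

0.2753

Rates: λ_i = 1/mean_i → 0.000218341, 0.000363636, 0.0001, 0.000111111; Σλ = 0.000793088.
P(fan 1 first) = λ_1/Σλ = 0.000218341/0.000793088 ≈ 0.2753.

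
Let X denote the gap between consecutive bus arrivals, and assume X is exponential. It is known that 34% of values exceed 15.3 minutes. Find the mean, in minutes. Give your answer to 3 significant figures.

e^(−λ·15.3) = 0.34 ⇒ λ = −ln(0.34)/15.3 = 0.0705104.
Mean = 1/λ = 14.1823 minutes.

14.2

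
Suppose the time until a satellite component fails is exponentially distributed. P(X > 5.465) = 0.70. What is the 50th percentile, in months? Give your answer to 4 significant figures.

10.62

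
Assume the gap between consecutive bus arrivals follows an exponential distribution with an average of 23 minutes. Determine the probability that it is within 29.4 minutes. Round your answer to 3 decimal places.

The rate is λ = 1/23 = 0.0434783 per minute.
P(X ≤ 29.4) = 1 − e^(−λ·29.4) = 1 − e^(−1.2783) ≈ 0.721.

0.721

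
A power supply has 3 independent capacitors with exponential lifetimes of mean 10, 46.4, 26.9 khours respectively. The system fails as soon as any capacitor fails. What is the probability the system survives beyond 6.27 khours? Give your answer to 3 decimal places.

The first failure time is exponential with rate Σλ_i = 1/10 + 1/46.4 + 1/26.9 = 0.158726 per khour.
P(min > 6.27) = e^(−0.158726·6.27) = e^(−0.99521) ≈ 0.370.

0.370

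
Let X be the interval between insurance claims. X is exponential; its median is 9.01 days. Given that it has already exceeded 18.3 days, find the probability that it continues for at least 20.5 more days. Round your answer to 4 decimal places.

0.2066

For an exponential, median = ln(2)/λ, so λ = ln 2 / 9.01 = 0.0769309 per day.
By the memoryless property, P(X > 18.3+20.5 | X > 18.3) = P(X > 20.5).
P(X > 20.5) = e^(−1.5771) ≈ 0.2066.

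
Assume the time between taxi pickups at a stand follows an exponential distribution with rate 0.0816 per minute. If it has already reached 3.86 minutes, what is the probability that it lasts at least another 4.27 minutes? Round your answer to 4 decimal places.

0.7058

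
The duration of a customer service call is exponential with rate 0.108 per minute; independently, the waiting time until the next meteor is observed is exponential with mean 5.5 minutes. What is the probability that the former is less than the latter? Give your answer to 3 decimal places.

λ_1 = 0.108, λ_2 = 1/5.5 = 0.181818.
For independent exponentials, P(the former < the latter) = λ_1/(λ_1+λ_2) = 0.108/0.289818 ≈ 0.373.

0.373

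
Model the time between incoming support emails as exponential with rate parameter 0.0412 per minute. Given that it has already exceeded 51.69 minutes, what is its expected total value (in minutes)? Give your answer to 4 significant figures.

75.96

By memorylessness, E[X | X > 51.69] = 51.69 + 1/λ = 51.69 + 24.2718 = 75.9618 minutes.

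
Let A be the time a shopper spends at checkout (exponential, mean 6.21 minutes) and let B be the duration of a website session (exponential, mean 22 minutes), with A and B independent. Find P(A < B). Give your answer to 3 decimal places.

0.780

λ_1 = 1/6.21 = 0.161031, λ_2 = 1/22 = 0.0454545.
For independent exponentials, P(A < B) = λ_1/(λ_1+λ_2) = 0.161031/0.206485 ≈ 0.780.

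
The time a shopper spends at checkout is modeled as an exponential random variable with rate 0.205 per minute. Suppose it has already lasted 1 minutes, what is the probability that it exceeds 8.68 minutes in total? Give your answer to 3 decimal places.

P(X > s+t | X > s) = e^(−λ(s+t))/e^(−λs) = e^(−λt), independent of s = 1.
P(X > 7.68) = e^(−1.5744) ≈ 0.207.

0.207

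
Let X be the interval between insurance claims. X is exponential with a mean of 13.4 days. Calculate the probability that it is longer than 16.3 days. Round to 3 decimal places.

The rate is λ = 1/13.4 = 0.0746269 per day.
P(X > 16.3) = e^(−λ·16.3) = e^(−1.2164) ≈ 0.296.

0.296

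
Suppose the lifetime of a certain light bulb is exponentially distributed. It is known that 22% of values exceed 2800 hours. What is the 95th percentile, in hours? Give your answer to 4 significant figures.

5540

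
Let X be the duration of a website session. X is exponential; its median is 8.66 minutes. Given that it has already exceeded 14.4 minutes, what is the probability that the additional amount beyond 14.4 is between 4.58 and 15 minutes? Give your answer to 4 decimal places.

For an exponential, median = ln(2)/λ, so λ = ln 2 / 8.66 = 0.0800401 per minute.
Memoryless: the residual past 14.4 is again Exp(λ).
P(4.58 < residual < 15) = e^(−λ·4.58) − e^(−λ·15) = 0.69310 − 0.30101 ≈ 0.3921.

0.3921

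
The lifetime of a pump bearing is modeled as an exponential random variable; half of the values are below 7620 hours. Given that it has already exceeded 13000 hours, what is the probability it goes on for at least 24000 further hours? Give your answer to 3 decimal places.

0.113

For an exponential, median = ln(2)/λ, so λ = ln 2 / 7620 = 0.0000909642 per hour.
P(X > s+t | X > s) = e^(−λ(s+t))/e^(−λs) = e^(−λt), independent of s = 13000.
P(X > 24000) = e^(−2.1831) ≈ 0.113.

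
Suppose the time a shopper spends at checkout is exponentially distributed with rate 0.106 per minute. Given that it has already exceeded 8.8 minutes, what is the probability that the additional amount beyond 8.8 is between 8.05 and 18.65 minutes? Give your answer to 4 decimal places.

Memoryless: the residual past 8.8 is again Exp(λ).
P(8.05 < residual < 18.65) = e^(−λ·8.05) − e^(−λ·18.65) = 0.42601 − 0.13850 ≈ 0.2875.

0.2875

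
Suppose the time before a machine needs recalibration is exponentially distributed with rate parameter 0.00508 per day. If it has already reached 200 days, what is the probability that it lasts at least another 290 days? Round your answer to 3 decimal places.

0.229

P(X > s+t | X > s) = e^(−λ(s+t))/e^(−λs) = e^(−λt), independent of s = 200.
P(X > 290) = e^(−1.4732) ≈ 0.229.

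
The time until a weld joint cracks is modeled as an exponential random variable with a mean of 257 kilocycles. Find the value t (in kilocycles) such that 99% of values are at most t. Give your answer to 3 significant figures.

The rate is λ = 1/257 = 0.00389105 per kilocycle.
Set 1 − e^(−λt) = 0.99, so t = −ln(0.01)/λ = 4.6052/0.00389105 ≈ 1183.53 kilocycles.

1180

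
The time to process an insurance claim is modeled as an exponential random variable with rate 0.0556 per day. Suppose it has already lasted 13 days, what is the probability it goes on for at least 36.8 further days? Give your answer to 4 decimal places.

0.1292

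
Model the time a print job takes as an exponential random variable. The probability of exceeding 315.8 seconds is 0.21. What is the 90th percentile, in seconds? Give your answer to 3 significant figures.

466

e^(−λ·315.8) = 0.21 ⇒ λ = −ln(0.21)/315.8 = 0.00494189.
90th percentile: 1 − e^(−λt) = 0.9, t = −ln(0.1)/λ = 465.932 seconds.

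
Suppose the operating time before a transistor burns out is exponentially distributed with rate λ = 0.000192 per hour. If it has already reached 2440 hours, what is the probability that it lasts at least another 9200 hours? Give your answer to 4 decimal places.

0.1709

The exponential is memoryless, so the remaining time is again Exp(λ): the condition X > 2440 is irrelevant.
P(X > 9200) = e^(−1.7664) ≈ 0.1709.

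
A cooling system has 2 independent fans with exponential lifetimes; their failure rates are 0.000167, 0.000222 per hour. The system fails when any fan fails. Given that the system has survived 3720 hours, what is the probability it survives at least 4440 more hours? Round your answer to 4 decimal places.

0.1778

Time to first failure ~ Exp(Σλ) with Σλ = 0.000389.
By memorylessness, P(T > 3720+4440 | T > 3720) = P(T > 4440) = e^(−0.000389·4440) ≈ 0.1778.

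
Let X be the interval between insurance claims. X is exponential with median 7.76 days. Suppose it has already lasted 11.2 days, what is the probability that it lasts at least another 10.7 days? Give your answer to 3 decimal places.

0.385

For an exponential, median = ln(2)/λ, so λ = ln 2 / 7.76 = 0.0893231 per day.
The exponential is memoryless, so the remaining time is again Exp(λ): the condition X > 11.2 is irrelevant.
P(X > 10.7) = e^(−0.95576) ≈ 0.385.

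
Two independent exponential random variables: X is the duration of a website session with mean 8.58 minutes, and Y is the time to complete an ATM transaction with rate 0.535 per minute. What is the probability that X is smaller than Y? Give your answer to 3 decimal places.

λ_1 = 1/8.58 = 0.11655, λ_2 = 0.535.
For independent exponentials, P(X < Y) = λ_1/(λ_1+λ_2) = 0.11655/0.65155 ≈ 0.179.

0.179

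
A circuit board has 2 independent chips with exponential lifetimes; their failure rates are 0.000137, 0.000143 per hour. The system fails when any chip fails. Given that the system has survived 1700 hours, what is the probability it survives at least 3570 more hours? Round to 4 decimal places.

Time to first failure ~ Exp(Σλ) with Σλ = 0.00028.
By memorylessness, P(T > 1700+3570 | T > 1700) = P(T > 3570) = e^(−0.00028·3570) ≈ 0.3680.

0.3680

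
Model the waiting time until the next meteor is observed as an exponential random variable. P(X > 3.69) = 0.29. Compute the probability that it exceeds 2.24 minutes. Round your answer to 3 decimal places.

0.472

e^(−λ·3.69) = 0.29 ⇒ λ = −ln(0.29)/3.69 = 0.335467.
P(X > 2.24) = e^(−0.335467·2.24) = e^(−0.75145) ≈ 0.472.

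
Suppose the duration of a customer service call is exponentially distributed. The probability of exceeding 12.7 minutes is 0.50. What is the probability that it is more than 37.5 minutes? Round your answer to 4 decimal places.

0.1292

e^(−λ·12.7) = 0.50 ⇒ λ = −ln(0.50)/12.7 = 0.0545785.
P(X > 37.5) = e^(−0.0545785·37.5) = e^(−2.0467) ≈ 0.1292.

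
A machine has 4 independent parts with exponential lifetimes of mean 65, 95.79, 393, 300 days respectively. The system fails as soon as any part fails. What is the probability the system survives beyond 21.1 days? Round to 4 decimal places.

The first failure time is exponential with rate Σλ_i = 1/65 + 1/95.79 + 1/393 + 1/300 = 0.031702 per day.
P(min > 21.1) = e^(−0.031702·21.1) = e^(−0.66891) ≈ 0.5123.

0.5123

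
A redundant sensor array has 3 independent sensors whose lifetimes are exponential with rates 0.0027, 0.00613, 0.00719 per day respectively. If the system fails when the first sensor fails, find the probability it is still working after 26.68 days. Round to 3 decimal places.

The time to first failure is exponential with rate Σλ = 0.0027 + 0.00613 + 0.00719 = 0.01602.
P(min > 26.68) = e^(−0.01602·26.68) = e^(−0.42741) ≈ 0.652.

0.652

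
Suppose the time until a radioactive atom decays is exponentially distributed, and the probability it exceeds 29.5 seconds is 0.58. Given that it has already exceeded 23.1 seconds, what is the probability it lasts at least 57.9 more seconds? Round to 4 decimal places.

From e^(−λ·29.5) = 0.58, λ = −ln(0.58)/29.5 = 0.0184653.
Memoryless: P(X > 23.1+57.9 | X > 23.1) = P(X > 57.9) = e^(−0.0184653·57.9) ≈ 0.3433.

0.3433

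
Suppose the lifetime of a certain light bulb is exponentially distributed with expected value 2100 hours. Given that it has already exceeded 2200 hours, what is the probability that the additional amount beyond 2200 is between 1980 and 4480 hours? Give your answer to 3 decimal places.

The rate is λ = 1/2100 = 0.00047619 per hour.
Memoryless: the residual past 2200 is again Exp(λ).
P(1980 < residual < 4480) = e^(−λ·1980) − e^(−λ·4480) = 0.38951 − 0.11844 ≈ 0.271.

0.271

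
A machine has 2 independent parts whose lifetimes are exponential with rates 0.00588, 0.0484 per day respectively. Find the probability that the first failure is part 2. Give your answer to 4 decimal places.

The time to first failure is exponential with rate Σλ = 0.00588 + 0.0484 = 0.05428.
P(part 2 first) = λ_2/Σλ = 0.0484/0.05428 ≈ 0.8917.

0.8917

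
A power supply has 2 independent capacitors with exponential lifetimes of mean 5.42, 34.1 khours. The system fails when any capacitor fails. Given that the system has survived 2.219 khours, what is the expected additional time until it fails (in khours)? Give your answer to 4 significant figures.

First-failure rate Σλ = 1/5.42 + 1/34.1 = 0.213827.
By memorylessness the expected residual is 1/Σλ = 4.67667 khours, regardless of the 2.219 already elapsed.

4.677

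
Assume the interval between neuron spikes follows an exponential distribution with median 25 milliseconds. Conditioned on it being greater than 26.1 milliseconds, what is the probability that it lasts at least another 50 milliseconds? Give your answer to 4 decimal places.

For an exponential, median = ln(2)/λ, so λ = ln 2 / 25 = 0.0277259 per millisecond.
The exponential is memoryless, so the remaining time is again Exp(λ): the condition X > 26.1 is irrelevant.
P(X > 50) = e^(−1.3863) ≈ 0.2500.

0.2500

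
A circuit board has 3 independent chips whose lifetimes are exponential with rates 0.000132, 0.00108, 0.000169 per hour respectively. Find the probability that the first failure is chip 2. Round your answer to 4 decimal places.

The time to first failure is exponential with rate Σλ = 0.000132 + 0.00108 + 0.000169 = 0.001381.
P(chip 2 first) = λ_2/Σλ = 0.00108/0.001381 ≈ 0.7820.

0.7820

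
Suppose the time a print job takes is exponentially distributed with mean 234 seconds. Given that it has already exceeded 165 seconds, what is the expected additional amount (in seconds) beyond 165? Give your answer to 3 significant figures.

The rate is λ = 1/234 = 0.0042735 per second.
By memorylessness, the remaining amount past any threshold is again Exp(λ) with mean 1/λ = 234 seconds.

234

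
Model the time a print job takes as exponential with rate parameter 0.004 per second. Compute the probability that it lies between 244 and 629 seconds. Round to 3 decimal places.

0.296

P(244 < X < 629) = e^(−λ·244) − e^(−λ·629) = 0.37682 − 0.08078 ≈ 0.296.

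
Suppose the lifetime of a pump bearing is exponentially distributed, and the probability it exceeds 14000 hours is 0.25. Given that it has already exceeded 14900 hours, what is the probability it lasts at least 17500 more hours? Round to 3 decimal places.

0.177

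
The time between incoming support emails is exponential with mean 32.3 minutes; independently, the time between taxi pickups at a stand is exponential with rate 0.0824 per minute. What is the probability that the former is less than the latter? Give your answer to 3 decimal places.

0.273

λ_1 = 1/32.3 = 0.0309598, λ_2 = 0.0824.
For independent exponentials, P(the former < the latter) = λ_1/(λ_1+λ_2) = 0.0309598/0.11336 ≈ 0.273.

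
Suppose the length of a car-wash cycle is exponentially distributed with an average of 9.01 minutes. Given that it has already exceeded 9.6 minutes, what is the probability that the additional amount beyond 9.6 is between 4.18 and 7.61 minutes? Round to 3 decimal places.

The rate is λ = 1/9.01 = 0.110988 per minute.
Memoryless: the residual past 9.6 is again Exp(λ).
P(4.18 < residual < 7.61) = e^(−λ·4.18) − e^(−λ·7.61) = 0.62881 − 0.42972 ≈ 0.199.

0.199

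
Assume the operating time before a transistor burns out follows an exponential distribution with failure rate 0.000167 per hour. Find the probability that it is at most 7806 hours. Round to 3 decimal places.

0.728

P(X ≤ 7806) = 1 − e^(−λ·7806) = 1 − e^(−1.3036) ≈ 0.728.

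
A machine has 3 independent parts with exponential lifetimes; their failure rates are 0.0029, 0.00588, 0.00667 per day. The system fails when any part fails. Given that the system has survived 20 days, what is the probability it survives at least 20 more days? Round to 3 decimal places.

Time to first failure ~ Exp(Σλ) with Σλ = 0.01545.
By memorylessness, P(T > 20+20 | T > 20) = P(T > 20) = e^(−0.01545·20) ≈ 0.734.

0.734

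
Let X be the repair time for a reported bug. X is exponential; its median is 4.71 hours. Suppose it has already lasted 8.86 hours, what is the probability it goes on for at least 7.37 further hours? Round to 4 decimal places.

0.3380

For an exponential, median = ln(2)/λ, so λ = ln 2 / 4.71 = 0.147165 per hour.
By the memoryless property, P(X > 8.86+7.37 | X > 8.86) = P(X > 7.37).
P(X > 7.37) = e^(−1.0846) ≈ 0.3380.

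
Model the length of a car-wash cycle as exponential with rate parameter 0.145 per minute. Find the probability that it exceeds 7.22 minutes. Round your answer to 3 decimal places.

0.351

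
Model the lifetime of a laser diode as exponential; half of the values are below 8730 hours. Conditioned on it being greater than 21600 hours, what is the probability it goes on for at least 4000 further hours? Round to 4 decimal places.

For an exponential, median = ln(2)/λ, so λ = ln 2 / 8730 = 0.0000793983 per hour.
The exponential is memoryless, so the remaining time is again Exp(λ): the condition X > 21600 is irrelevant.
P(X > 4000) = e^(−0.31759) ≈ 0.7279.

0.7279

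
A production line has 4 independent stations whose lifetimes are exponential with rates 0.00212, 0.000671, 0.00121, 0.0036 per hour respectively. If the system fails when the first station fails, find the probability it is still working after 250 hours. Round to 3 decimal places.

The time to first failure is exponential with rate Σλ = 0.00212 + 0.000671 + 0.00121 + 0.0036 = 0.007601.
P(min > 250) = e^(−0.007601·250) = e^(−1.9002) ≈ 0.150.

0.150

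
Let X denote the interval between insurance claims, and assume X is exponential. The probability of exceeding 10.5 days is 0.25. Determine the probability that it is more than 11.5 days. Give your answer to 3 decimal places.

e^(−λ·10.5) = 0.25 ⇒ λ = −ln(0.25)/10.5 = 0.132028.
P(X > 11.5) = e^(−0.132028·11.5) = e^(−1.5183) ≈ 0.219.

0.219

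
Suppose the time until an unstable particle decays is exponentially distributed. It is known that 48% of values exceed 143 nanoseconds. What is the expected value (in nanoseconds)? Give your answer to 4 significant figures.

194.8

e^(−λ·143) = 0.48 ⇒ λ = −ln(0.48)/143 = 0.00513265.
Mean = 1/λ = 194.831 nanoseconds.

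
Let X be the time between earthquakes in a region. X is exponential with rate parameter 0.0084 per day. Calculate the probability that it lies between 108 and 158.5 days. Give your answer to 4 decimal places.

P(108 < X < 158.5) = e^(−λ·108) − e^(−λ·158.5) = 0.40365 − 0.26411 ≈ 0.1395.

0.1395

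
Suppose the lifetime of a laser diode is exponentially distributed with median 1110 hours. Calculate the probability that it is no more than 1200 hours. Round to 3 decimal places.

0.527

For an exponential, median = ln(2)/λ, so λ = ln 2 / 1110 = 0.000624457 per hour.
P(X ≤ 1200) = 1 − e^(−λ·1200) = 1 − e^(−0.74935) ≈ 0.527.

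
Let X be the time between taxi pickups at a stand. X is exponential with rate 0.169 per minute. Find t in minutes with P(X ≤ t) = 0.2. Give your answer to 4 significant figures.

Set 1 − e^(−λt) = 0.2, so t = −ln(0.8)/λ = 0.22314/0.169 ≈ 1.32038 minutes.

1.320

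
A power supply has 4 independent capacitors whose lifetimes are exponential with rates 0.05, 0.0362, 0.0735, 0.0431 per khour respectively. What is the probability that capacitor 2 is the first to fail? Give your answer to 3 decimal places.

0.179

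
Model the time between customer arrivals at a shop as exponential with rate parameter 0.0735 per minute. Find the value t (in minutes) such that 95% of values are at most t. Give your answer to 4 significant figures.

40.76

Set 1 − e^(−λt) = 0.95, so t = −ln(0.05)/λ = 2.9957/0.0735 ≈ 40.7583 minutes.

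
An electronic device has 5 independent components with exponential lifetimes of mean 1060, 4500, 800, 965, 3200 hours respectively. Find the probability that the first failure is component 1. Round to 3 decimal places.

Rates: λ_i = 1/mean_i → 0.000943396, 0.000222222, 0.00125, 0.00103627, 0.0003125; Σλ = 0.00376439.
P(component 1 first) = λ_1/Σλ = 0.000943396/0.00376439 ≈ 0.251.

0.251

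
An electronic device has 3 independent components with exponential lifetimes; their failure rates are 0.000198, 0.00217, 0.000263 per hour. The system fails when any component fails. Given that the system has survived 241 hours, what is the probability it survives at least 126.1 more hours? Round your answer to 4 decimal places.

Time to first failure ~ Exp(Σλ) with Σλ = 0.002631.
By memorylessness, P(T > 241+126.1 | T > 241) = P(T > 126.1) = e^(−0.002631·126.1) ≈ 0.7177.

0.7177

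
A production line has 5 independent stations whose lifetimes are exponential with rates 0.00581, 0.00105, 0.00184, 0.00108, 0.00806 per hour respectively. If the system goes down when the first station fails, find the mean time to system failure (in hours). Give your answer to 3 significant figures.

56.1

The time to first failure is exponential with rate Σλ = 0.00581 + 0.00105 + 0.00184 + 0.00108 + 0.00806 = 0.01784.
E[min] = 1/Σλ = 1/0.01784 = 56.0538 hours.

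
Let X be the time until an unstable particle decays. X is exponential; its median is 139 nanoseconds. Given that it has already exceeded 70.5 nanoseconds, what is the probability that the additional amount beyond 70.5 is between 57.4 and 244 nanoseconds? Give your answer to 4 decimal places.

0.4549

For an exponential, median = ln(2)/λ, so λ = ln 2 / 139 = 0.00498667 per nanosecond.
Memoryless: the residual past 70.5 is again Exp(λ).
P(57.4 < residual < 244) = e^(−λ·57.4) − e^(−λ·244) = 0.75109 − 0.29619 ≈ 0.4549.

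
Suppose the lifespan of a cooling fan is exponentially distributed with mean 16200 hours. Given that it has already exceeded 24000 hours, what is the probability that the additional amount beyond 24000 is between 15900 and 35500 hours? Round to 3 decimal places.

0.263

The rate is λ = 1/16200 = 0.0000617284 per hour.
Memoryless: the residual past 24000 is again Exp(λ).
P(15900 < residual < 35500) = e^(−λ·15900) − e^(−λ·35500) = 0.37476 − 0.11176 ≈ 0.263.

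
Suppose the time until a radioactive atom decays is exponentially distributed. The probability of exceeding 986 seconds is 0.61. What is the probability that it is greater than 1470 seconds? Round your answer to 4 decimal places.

e^(−λ·986) = 0.61 ⇒ λ = −ln(0.61)/986 = 0.000501315.
P(X > 1470) = e^(−0.000501315·1470) = e^(−0.73693) ≈ 0.4786.

0.4786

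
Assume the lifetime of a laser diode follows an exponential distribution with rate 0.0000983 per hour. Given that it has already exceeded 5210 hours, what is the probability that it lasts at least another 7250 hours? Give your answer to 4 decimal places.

0.4903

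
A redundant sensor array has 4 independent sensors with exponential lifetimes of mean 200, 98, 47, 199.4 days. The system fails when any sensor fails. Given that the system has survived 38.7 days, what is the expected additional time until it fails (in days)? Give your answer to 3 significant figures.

24.1

First-failure rate Σλ = 1/200 + 1/98 + 1/47 + 1/199.4 = 0.0414957.
By memorylessness the expected residual is 1/Σλ = 24.0989 days, regardless of the 38.7 already elapsed.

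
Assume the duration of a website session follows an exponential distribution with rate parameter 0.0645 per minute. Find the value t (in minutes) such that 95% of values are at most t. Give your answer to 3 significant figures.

Set 1 − e^(−λt) = 0.95, so t = −ln(0.05)/λ = 2.9957/0.0645 ≈ 46.4455 minutes.

46.4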